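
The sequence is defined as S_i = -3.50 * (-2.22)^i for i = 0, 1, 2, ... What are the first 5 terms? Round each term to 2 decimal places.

This is a geometric sequence.
i=0: S_0 = -3.5 * (-2.22)^0 = -3.5
i=1: S_1 = -3.5 * (-2.22)^1 = 7.77
i=2: S_2 = -3.5 * (-2.22)^2 ≈ -17.25
i=3: S_3 = -3.5 * (-2.22)^3 ≈ 38.29
i=4: S_4 = -3.5 * (-2.22)^4 ≈ -85.01
The first 5 terms are: [-3.5, 7.77, -17.25, 38.29, -85.01]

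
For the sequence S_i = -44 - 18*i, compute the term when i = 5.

S_5 = -44 + -18*5 = -44 + -90 = -134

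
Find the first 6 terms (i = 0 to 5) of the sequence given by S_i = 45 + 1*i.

This is an arithmetic sequence.
i=0: S_0 = 45 + 1*0 = 45
i=1: S_1 = 45 + 1*1 = 46
i=2: S_2 = 45 + 1*2 = 47
i=3: S_3 = 45 + 1*3 = 48
i=4: S_4 = 45 + 1*4 = 49
i=5: S_5 = 45 + 1*5 = 50
The first 6 terms are: [45, 46, 47, 48, 49, 50]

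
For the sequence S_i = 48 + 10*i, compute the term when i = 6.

S_6 = 48 + 10*6 = 48 + 60 = 108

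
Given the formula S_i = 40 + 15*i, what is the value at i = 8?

S_8 = 40 + 15*8 = 40 + 120 = 160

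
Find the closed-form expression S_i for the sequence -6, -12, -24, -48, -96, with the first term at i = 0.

Check ratios: -12 / -6 = 2.0
Common ratio r = 2.
First term a = -6.
Formula: S_i = -6 * 2^i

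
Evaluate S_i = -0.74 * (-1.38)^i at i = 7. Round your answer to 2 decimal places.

S_7 = -0.74 * (-1.38)^7 ≈ -0.74 * -9.5313 ≈ 7.05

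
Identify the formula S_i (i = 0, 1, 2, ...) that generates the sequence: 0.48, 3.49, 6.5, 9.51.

Check differences: 3.49 - 0.48 = 3.01
6.5 - 3.49 = 3.01
Common difference d = 3.01.
First term a = 0.48.
Formula: S_i = 0.48 + 3.01*i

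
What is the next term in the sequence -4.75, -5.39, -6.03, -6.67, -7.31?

Differences: -5.39 - -4.75 = -0.64
This is an arithmetic sequence with common difference d = -0.64.
Next term = -7.31 + -0.64 = -7.95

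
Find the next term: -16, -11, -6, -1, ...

Differences: -11 - -16 = 5
This is an arithmetic sequence with common difference d = 5.
Next term = -1 + 5 = 4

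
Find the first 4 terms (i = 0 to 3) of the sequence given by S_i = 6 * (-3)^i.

This is a geometric sequence.
i=0: S_0 = 6 * (-3)^0 = 6
i=1: S_1 = 6 * (-3)^1 = -18
i=2: S_2 = 6 * (-3)^2 = 54
i=3: S_3 = 6 * (-3)^3 = -162
The first 4 terms are: [6, -18, 54, -162]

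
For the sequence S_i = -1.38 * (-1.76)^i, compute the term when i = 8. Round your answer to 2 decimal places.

S_8 = -1.38 * (-1.76)^8 ≈ -1.38 * 92.0664 ≈ -127.05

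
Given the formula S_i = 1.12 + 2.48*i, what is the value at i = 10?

S_10 = 1.12 + 2.48*10 = 1.12 + 24.8 = 25.92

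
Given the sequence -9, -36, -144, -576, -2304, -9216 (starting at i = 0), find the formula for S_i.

Check ratios: -36 / -9 = 4.0
Common ratio r = 4.
First term a = -9.
Formula: S_i = -9 * 4^i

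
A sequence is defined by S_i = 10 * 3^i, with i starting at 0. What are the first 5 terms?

This is a geometric sequence.
i=0: S_0 = 10 * 3^0 = 10
i=1: S_1 = 10 * 3^1 = 30
i=2: S_2 = 10 * 3^2 = 90
i=3: S_3 = 10 * 3^3 = 270
i=4: S_4 = 10 * 3^4 = 810
The first 5 terms are: [10, 30, 90, 270, 810]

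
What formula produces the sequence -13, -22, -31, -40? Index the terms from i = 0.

Check differences: -22 - -13 = -9
-31 - -22 = -9
Common difference d = -9.
First term a = -13.
Formula: S_i = -13 - 9*i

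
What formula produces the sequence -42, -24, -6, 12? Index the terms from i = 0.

Check differences: -24 - -42 = 18
-6 - -24 = 18
Common difference d = 18.
First term a = -42.
Formula: S_i = -42 + 18*i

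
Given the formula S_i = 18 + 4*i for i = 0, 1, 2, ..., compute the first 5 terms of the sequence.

This is an arithmetic sequence.
i=0: S_0 = 18 + 4*0 = 18
i=1: S_1 = 18 + 4*1 = 22
i=2: S_2 = 18 + 4*2 = 26
i=3: S_3 = 18 + 4*3 = 30
i=4: S_4 = 18 + 4*4 = 34
The first 5 terms are: [18, 22, 26, 30, 34]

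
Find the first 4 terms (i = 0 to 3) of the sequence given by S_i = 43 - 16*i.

This is an arithmetic sequence.
i=0: S_0 = 43 + -16*0 = 43
i=1: S_1 = 43 + -16*1 = 27
i=2: S_2 = 43 + -16*2 = 11
i=3: S_3 = 43 + -16*3 = -5
The first 4 terms are: [43, 27, 11, -5]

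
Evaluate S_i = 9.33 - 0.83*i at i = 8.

S_8 = 9.33 + -0.83*8 = 9.33 + -6.64 = 2.69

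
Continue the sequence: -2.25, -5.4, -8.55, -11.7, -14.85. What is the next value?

Differences: -5.4 - -2.25 = -3.15
This is an arithmetic sequence with common difference d = -3.15.
Next term = -14.85 + -3.15 = -18.0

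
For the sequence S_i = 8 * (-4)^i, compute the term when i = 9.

S_9 = 8 * (-4)^9 = 8 * -262144 = -2097152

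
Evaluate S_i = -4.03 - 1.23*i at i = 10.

S_10 = -4.03 + -1.23*10 = -4.03 + -12.3 = -16.33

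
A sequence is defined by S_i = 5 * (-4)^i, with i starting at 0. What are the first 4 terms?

This is a geometric sequence.
i=0: S_0 = 5 * (-4)^0 = 5
i=1: S_1 = 5 * (-4)^1 = -20
i=2: S_2 = 5 * (-4)^2 = 80
i=3: S_3 = 5 * (-4)^3 = -320
The first 4 terms are: [5, -20, 80, -320]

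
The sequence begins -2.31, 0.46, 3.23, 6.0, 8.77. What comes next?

Differences: 0.46 - -2.31 = 2.77
This is an arithmetic sequence with common difference d = 2.77.
Next term = 8.77 + 2.77 = 11.54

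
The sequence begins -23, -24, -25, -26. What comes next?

Differences: -24 - -23 = -1
This is an arithmetic sequence with common difference d = -1.
Next term = -26 + -1 = -27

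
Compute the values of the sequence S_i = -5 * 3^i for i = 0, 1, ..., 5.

This is a geometric sequence.
i=0: S_0 = -5 * 3^0 = -5
i=1: S_1 = -5 * 3^1 = -15
i=2: S_2 = -5 * 3^2 = -45
i=3: S_3 = -5 * 3^3 = -135
i=4: S_4 = -5 * 3^4 = -405
i=5: S_5 = -5 * 3^5 = -1215
The first 6 terms are: [-5, -15, -45, -135, -405, -1215]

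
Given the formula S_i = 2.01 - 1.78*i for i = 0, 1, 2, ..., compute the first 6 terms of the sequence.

This is an arithmetic sequence.
i=0: S_0 = 2.01 + -1.78*0 = 2.01
i=1: S_1 = 2.01 + -1.78*1 = 0.23
i=2: S_2 = 2.01 + -1.78*2 = -1.55
i=3: S_3 = 2.01 + -1.78*3 = -3.33
i=4: S_4 = 2.01 + -1.78*4 = -5.11
i=5: S_5 = 2.01 + -1.78*5 = -6.89
The first 6 terms are: [2.01, 0.23, -1.55, -3.33, -5.11, -6.89]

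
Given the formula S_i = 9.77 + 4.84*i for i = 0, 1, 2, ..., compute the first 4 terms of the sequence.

This is an arithmetic sequence.
i=0: S_0 = 9.77 + 4.84*0 = 9.77
i=1: S_1 = 9.77 + 4.84*1 = 14.61
i=2: S_2 = 9.77 + 4.84*2 = 19.45
i=3: S_3 = 9.77 + 4.84*3 = 24.29
The first 4 terms are: [9.77, 14.61, 19.45, 24.29]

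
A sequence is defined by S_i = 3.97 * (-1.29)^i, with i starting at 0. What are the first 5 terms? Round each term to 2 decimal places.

This is a geometric sequence.
i=0: S_0 = 3.97 * (-1.29)^0 = 3.97
i=1: S_1 = 3.97 * (-1.29)^1 ≈ -5.12
i=2: S_2 = 3.97 * (-1.29)^2 ≈ 6.61
i=3: S_3 = 3.97 * (-1.29)^3 ≈ -8.52
i=4: S_4 = 3.97 * (-1.29)^4 ≈ 10.99
The first 5 terms are: [3.97, -5.12, 6.61, -8.52, 10.99]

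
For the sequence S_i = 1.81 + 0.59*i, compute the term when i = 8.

S_8 = 1.81 + 0.59*8 = 1.81 + 4.72 = 6.53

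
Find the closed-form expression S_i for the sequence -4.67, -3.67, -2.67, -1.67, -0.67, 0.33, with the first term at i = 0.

Check differences: -3.67 - -4.67 = 1.0
-2.67 - -3.67 = 1.0
Common difference d = 1.0.
First term a = -4.67.
Formula: S_i = -4.67 + 1.00*i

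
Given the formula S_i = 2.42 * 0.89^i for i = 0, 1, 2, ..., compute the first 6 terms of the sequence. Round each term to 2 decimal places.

This is a geometric sequence.
i=0: S_0 = 2.42 * 0.89^0 = 2.42
i=1: S_1 = 2.42 * 0.89^1 ≈ 2.15
i=2: S_2 = 2.42 * 0.89^2 ≈ 1.92
i=3: S_3 = 2.42 * 0.89^3 ≈ 1.71
i=4: S_4 = 2.42 * 0.89^4 ≈ 1.52
i=5: S_5 = 2.42 * 0.89^5 ≈ 1.35
The first 6 terms are: [2.42, 2.15, 1.92, 1.71, 1.52, 1.35]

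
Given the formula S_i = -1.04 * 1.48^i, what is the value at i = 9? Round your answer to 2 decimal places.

S_9 = -1.04 * 1.48^9 ≈ -1.04 * 34.0687 ≈ -35.43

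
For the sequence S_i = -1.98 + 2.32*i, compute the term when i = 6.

S_6 = -1.98 + 2.32*6 = -1.98 + 13.92 = 11.94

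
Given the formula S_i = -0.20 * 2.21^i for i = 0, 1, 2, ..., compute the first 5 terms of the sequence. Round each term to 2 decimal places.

This is a geometric sequence.
i=0: S_0 = -0.2 * 2.21^0 = -0.2
i=1: S_1 = -0.2 * 2.21^1 ≈ -0.44
i=2: S_2 = -0.2 * 2.21^2 ≈ -0.98
i=3: S_3 = -0.2 * 2.21^3 ≈ -2.16
i=4: S_4 = -0.2 * 2.21^4 ≈ -4.77
The first 5 terms are: [-0.2, -0.44, -0.98, -2.16, -4.77]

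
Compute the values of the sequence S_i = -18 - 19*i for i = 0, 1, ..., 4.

This is an arithmetic sequence.
i=0: S_0 = -18 + -19*0 = -18
i=1: S_1 = -18 + -19*1 = -37
i=2: S_2 = -18 + -19*2 = -56
i=3: S_3 = -18 + -19*3 = -75
i=4: S_4 = -18 + -19*4 = -94
The first 5 terms are: [-18, -37, -56, -75, -94]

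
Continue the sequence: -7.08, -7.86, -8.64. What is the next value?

Differences: -7.86 - -7.08 = -0.78
This is an arithmetic sequence with common difference d = -0.78.
Next term = -8.64 + -0.78 = -9.42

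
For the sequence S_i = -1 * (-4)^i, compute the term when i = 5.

S_5 = -1 * (-4)^5 = -1 * -1024 = 1024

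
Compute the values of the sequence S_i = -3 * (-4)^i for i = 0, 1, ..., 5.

This is a geometric sequence.
i=0: S_0 = -3 * (-4)^0 = -3
i=1: S_1 = -3 * (-4)^1 = 12
i=2: S_2 = -3 * (-4)^2 = -48
i=3: S_3 = -3 * (-4)^3 = 192
i=4: S_4 = -3 * (-4)^4 = -768
i=5: S_5 = -3 * (-4)^5 = 3072
The first 6 terms are: [-3, 12, -48, 192, -768, 3072]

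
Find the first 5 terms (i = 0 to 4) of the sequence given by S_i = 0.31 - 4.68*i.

This is an arithmetic sequence.
i=0: S_0 = 0.31 + -4.68*0 = 0.31
i=1: S_1 = 0.31 + -4.68*1 = -4.37
i=2: S_2 = 0.31 + -4.68*2 = -9.05
i=3: S_3 = 0.31 + -4.68*3 = -13.73
i=4: S_4 = 0.31 + -4.68*4 = -18.41
The first 5 terms are: [0.31, -4.37, -9.05, -13.73, -18.41]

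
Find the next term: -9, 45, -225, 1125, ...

Ratios: 45 / -9 = -5.0
This is a geometric sequence with common ratio r = -5.
Next term = 1125 * -5 = -5625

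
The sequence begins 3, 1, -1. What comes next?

Differences: 1 - 3 = -2
This is an arithmetic sequence with common difference d = -2.
Next term = -1 + -2 = -3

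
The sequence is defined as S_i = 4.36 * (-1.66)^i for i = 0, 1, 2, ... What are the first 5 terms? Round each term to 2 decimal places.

This is a geometric sequence.
i=0: S_0 = 4.36 * (-1.66)^0 = 4.36
i=1: S_1 = 4.36 * (-1.66)^1 ≈ -7.24
i=2: S_2 = 4.36 * (-1.66)^2 ≈ 12.01
i=3: S_3 = 4.36 * (-1.66)^3 ≈ -19.94
i=4: S_4 = 4.36 * (-1.66)^4 ≈ 33.11
The first 5 terms are: [4.36, -7.24, 12.01, -19.94, 33.11]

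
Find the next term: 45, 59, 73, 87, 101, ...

Differences: 59 - 45 = 14
This is an arithmetic sequence with common difference d = 14.
Next term = 101 + 14 = 115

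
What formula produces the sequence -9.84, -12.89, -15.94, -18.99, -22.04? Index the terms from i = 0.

Check differences: -12.89 - -9.84 = -3.05
-15.94 - -12.89 = -3.05
Common difference d = -3.05.
First term a = -9.84.
Formula: S_i = -9.84 - 3.05*i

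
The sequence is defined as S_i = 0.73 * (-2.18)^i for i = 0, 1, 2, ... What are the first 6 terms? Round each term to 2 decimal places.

This is a geometric sequence.
i=0: S_0 = 0.73 * (-2.18)^0 = 0.73
i=1: S_1 = 0.73 * (-2.18)^1 ≈ -1.59
i=2: S_2 = 0.73 * (-2.18)^2 ≈ 3.47
i=3: S_3 = 0.73 * (-2.18)^3 ≈ -7.56
i=4: S_4 = 0.73 * (-2.18)^4 ≈ 16.49
i=5: S_5 = 0.73 * (-2.18)^5 ≈ -35.94
The first 6 terms are: [0.73, -1.59, 3.47, -7.56, 16.49, -35.94]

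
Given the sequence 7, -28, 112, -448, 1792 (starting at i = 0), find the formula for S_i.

Check ratios: -28 / 7 = -4.0
Common ratio r = -4.
First term a = 7.
Formula: S_i = 7 * (-4)^i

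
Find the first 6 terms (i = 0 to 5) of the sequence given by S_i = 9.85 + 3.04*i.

This is an arithmetic sequence.
i=0: S_0 = 9.85 + 3.04*0 = 9.85
i=1: S_1 = 9.85 + 3.04*1 = 12.89
i=2: S_2 = 9.85 + 3.04*2 = 15.93
i=3: S_3 = 9.85 + 3.04*3 = 18.97
i=4: S_4 = 9.85 + 3.04*4 = 22.01
i=5: S_5 = 9.85 + 3.04*5 = 25.05
The first 6 terms are: [9.85, 12.89, 15.93, 18.97, 22.01, 25.05]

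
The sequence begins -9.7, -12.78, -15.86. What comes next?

Differences: -12.78 - -9.7 = -3.08
This is an arithmetic sequence with common difference d = -3.08.
Next term = -15.86 + -3.08 = -18.94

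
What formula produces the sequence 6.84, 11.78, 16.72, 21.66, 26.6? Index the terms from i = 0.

Check differences: 11.78 - 6.84 = 4.94
16.72 - 11.78 = 4.94
Common difference d = 4.94.
First term a = 6.84.
Formula: S_i = 6.84 + 4.94*i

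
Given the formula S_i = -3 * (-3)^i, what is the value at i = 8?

S_8 = -3 * (-3)^8 = -3 * 6561 = -19683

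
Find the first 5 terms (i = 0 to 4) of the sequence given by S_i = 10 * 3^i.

This is a geometric sequence.
i=0: S_0 = 10 * 3^0 = 10
i=1: S_1 = 10 * 3^1 = 30
i=2: S_2 = 10 * 3^2 = 90
i=3: S_3 = 10 * 3^3 = 270
i=4: S_4 = 10 * 3^4 = 810
The first 5 terms are: [10, 30, 90, 270, 810]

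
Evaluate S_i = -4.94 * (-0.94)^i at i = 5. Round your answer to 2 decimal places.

S_5 = -4.94 * (-0.94)^5 ≈ -4.94 * -0.7339 ≈ 3.63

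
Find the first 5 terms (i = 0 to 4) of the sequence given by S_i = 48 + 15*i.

This is an arithmetic sequence.
i=0: S_0 = 48 + 15*0 = 48
i=1: S_1 = 48 + 15*1 = 63
i=2: S_2 = 48 + 15*2 = 78
i=3: S_3 = 48 + 15*3 = 93
i=4: S_4 = 48 + 15*4 = 108
The first 5 terms are: [48, 63, 78, 93, 108]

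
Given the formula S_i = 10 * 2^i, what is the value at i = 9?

S_9 = 10 * 2^9 = 10 * 512 = 5120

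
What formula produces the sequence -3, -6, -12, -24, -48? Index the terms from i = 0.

Check ratios: -6 / -3 = 2.0
Common ratio r = 2.
First term a = -3.
Formula: S_i = -3 * 2^i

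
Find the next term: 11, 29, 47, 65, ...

Differences: 29 - 11 = 18
This is an arithmetic sequence with common difference d = 18.
Next term = 65 + 18 = 83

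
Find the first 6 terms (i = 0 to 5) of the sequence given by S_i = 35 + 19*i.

This is an arithmetic sequence.
i=0: S_0 = 35 + 19*0 = 35
i=1: S_1 = 35 + 19*1 = 54
i=2: S_2 = 35 + 19*2 = 73
i=3: S_3 = 35 + 19*3 = 92
i=4: S_4 = 35 + 19*4 = 111
i=5: S_5 = 35 + 19*5 = 130
The first 6 terms are: [35, 54, 73, 92, 111, 130]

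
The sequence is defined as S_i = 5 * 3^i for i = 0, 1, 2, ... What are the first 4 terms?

This is a geometric sequence.
i=0: S_0 = 5 * 3^0 = 5
i=1: S_1 = 5 * 3^1 = 15
i=2: S_2 = 5 * 3^2 = 45
i=3: S_3 = 5 * 3^3 = 135
The first 4 terms are: [5, 15, 45, 135]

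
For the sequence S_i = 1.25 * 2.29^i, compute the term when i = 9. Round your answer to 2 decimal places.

S_9 = 1.25 * 2.29^9 ≈ 1.25 * 1731.8862 ≈ 2164.86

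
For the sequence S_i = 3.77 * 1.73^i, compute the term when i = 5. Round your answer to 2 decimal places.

S_5 = 3.77 * 1.73^5 ≈ 3.77 * 15.4964 ≈ 58.42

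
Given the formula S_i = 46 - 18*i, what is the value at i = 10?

S_10 = 46 + -18*10 = 46 + -180 = -134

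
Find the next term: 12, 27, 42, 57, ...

Differences: 27 - 12 = 15
This is an arithmetic sequence with common difference d = 15.
Next term = 57 + 15 = 72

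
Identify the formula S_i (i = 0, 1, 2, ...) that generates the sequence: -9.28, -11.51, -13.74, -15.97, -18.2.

Check differences: -11.51 - -9.28 = -2.23
-13.74 - -11.51 = -2.23
Common difference d = -2.23.
First term a = -9.28.
Formula: S_i = -9.28 - 2.23*i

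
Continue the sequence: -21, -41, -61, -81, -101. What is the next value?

Differences: -41 - -21 = -20
This is an arithmetic sequence with common difference d = -20.
Next term = -101 + -20 = -121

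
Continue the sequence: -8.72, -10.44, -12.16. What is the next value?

Differences: -10.44 - -8.72 = -1.72
This is an arithmetic sequence with common difference d = -1.72.
Next term = -12.16 + -1.72 = -13.88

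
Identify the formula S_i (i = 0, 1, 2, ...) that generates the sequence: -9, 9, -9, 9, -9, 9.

Check ratios: 9 / -9 = -1.0
Common ratio r = -1.
First term a = -9.
Formula: S_i = -9 * (-1)^i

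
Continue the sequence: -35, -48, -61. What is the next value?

Differences: -48 - -35 = -13
This is an arithmetic sequence with common difference d = -13.
Next term = -61 + -13 = -74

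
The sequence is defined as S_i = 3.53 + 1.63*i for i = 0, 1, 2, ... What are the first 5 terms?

This is an arithmetic sequence.
i=0: S_0 = 3.53 + 1.63*0 = 3.53
i=1: S_1 = 3.53 + 1.63*1 = 5.16
i=2: S_2 = 3.53 + 1.63*2 = 6.79
i=3: S_3 = 3.53 + 1.63*3 = 8.42
i=4: S_4 = 3.53 + 1.63*4 = 10.05
The first 5 terms are: [3.53, 5.16, 6.79, 8.42, 10.05]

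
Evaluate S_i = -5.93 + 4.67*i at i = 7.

S_7 = -5.93 + 4.67*7 = -5.93 + 32.69 = 26.76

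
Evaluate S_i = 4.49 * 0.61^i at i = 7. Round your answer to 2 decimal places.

S_7 = 4.49 * 0.61^7 ≈ 4.49 * 0.0314 ≈ 0.14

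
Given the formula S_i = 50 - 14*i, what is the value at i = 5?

S_5 = 50 + -14*5 = 50 + -70 = -20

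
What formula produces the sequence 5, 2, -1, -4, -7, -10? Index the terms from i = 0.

Check differences: 2 - 5 = -3
-1 - 2 = -3
Common difference d = -3.
First term a = 5.
Formula: S_i = 5 - 3*i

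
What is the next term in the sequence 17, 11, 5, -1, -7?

Differences: 11 - 17 = -6
This is an arithmetic sequence with common difference d = -6.
Next term = -7 + -6 = -13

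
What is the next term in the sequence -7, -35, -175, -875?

Ratios: -35 / -7 = 5.0
This is a geometric sequence with common ratio r = 5.
Next term = -875 * 5 = -4375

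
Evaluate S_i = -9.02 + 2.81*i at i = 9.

S_9 = -9.02 + 2.81*9 = -9.02 + 25.29 = 16.27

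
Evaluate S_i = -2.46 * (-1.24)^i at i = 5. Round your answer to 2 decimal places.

S_5 = -2.46 * (-1.24)^5 ≈ -2.46 * -2.9316 ≈ 7.21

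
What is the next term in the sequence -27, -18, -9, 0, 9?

Differences: -18 - -27 = 9
This is an arithmetic sequence with common difference d = 9.
Next term = 9 + 9 = 18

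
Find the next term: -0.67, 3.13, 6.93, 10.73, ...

Differences: 3.13 - -0.67 = 3.8
This is an arithmetic sequence with common difference d = 3.8.
Next term = 10.73 + 3.8 = 14.53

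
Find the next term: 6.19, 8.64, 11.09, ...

Differences: 8.64 - 6.19 = 2.45
This is an arithmetic sequence with common difference d = 2.45.
Next term = 11.09 + 2.45 = 13.54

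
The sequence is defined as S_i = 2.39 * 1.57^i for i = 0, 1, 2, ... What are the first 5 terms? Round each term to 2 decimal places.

This is a geometric sequence.
i=0: S_0 = 2.39 * 1.57^0 = 2.39
i=1: S_1 = 2.39 * 1.57^1 ≈ 3.75
i=2: S_2 = 2.39 * 1.57^2 ≈ 5.89
i=3: S_3 = 2.39 * 1.57^3 ≈ 9.25
i=4: S_4 = 2.39 * 1.57^4 ≈ 14.52
The first 5 terms are: [2.39, 3.75, 5.89, 9.25, 14.52]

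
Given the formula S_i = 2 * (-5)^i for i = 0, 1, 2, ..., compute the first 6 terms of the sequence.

This is a geometric sequence.
i=0: S_0 = 2 * (-5)^0 = 2
i=1: S_1 = 2 * (-5)^1 = -10
i=2: S_2 = 2 * (-5)^2 = 50
i=3: S_3 = 2 * (-5)^3 = -250
i=4: S_4 = 2 * (-5)^4 = 1250
i=5: S_5 = 2 * (-5)^5 = -6250
The first 6 terms are: [2, -10, 50, -250, 1250, -6250]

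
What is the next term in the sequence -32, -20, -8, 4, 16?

Differences: -20 - -32 = 12
This is an arithmetic sequence with common difference d = 12.
Next term = 16 + 12 = 28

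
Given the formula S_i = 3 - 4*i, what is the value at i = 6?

S_6 = 3 + -4*6 = 3 + -24 = -21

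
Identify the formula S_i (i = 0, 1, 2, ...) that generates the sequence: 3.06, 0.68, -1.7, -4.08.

Check differences: 0.68 - 3.06 = -2.38
-1.7 - 0.68 = -2.38
Common difference d = -2.38.
First term a = 3.06.
Formula: S_i = 3.06 - 2.38*i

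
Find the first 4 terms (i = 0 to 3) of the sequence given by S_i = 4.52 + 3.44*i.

This is an arithmetic sequence.
i=0: S_0 = 4.52 + 3.44*0 = 4.52
i=1: S_1 = 4.52 + 3.44*1 = 7.96
i=2: S_2 = 4.52 + 3.44*2 = 11.4
i=3: S_3 = 4.52 + 3.44*3 = 14.84
The first 4 terms are: [4.52, 7.96, 11.4, 14.84]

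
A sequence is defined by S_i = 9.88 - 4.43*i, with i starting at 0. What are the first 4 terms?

This is an arithmetic sequence.
i=0: S_0 = 9.88 + -4.43*0 = 9.88
i=1: S_1 = 9.88 + -4.43*1 = 5.45
i=2: S_2 = 9.88 + -4.43*2 = 1.02
i=3: S_3 = 9.88 + -4.43*3 = -3.41
The first 4 terms are: [9.88, 5.45, 1.02, -3.41]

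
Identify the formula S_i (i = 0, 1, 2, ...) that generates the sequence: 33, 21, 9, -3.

Check differences: 21 - 33 = -12
9 - 21 = -12
Common difference d = -12.
First term a = 33.
Formula: S_i = 33 - 12*i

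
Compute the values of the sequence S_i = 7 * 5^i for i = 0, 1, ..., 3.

This is a geometric sequence.
i=0: S_0 = 7 * 5^0 = 7
i=1: S_1 = 7 * 5^1 = 35
i=2: S_2 = 7 * 5^2 = 175
i=3: S_3 = 7 * 5^3 = 875
The first 4 terms are: [7, 35, 175, 875]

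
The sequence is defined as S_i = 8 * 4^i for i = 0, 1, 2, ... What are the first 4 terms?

This is a geometric sequence.
i=0: S_0 = 8 * 4^0 = 8
i=1: S_1 = 8 * 4^1 = 32
i=2: S_2 = 8 * 4^2 = 128
i=3: S_3 = 8 * 4^3 = 512
The first 4 terms are: [8, 32, 128, 512]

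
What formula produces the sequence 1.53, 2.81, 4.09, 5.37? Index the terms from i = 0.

Check differences: 2.81 - 1.53 = 1.28
4.09 - 2.81 = 1.28
Common difference d = 1.28.
First term a = 1.53.
Formula: S_i = 1.53 + 1.28*i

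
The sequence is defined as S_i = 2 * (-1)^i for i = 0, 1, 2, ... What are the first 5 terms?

This is a geometric sequence.
i=0: S_0 = 2 * (-1)^0 = 2
i=1: S_1 = 2 * (-1)^1 = -2
i=2: S_2 = 2 * (-1)^2 = 2
i=3: S_3 = 2 * (-1)^3 = -2
i=4: S_4 = 2 * (-1)^4 = 2
The first 5 terms are: [2, -2, 2, -2, 2]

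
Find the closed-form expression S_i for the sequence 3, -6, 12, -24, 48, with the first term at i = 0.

Check ratios: -6 / 3 = -2.0
Common ratio r = -2.
First term a = 3.
Formula: S_i = 3 * (-2)^i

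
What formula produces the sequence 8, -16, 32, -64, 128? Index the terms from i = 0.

Check ratios: -16 / 8 = -2.0
Common ratio r = -2.
First term a = 8.
Formula: S_i = 8 * (-2)^i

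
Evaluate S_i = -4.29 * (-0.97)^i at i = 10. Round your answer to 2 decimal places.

S_10 = -4.29 * (-0.97)^10 ≈ -4.29 * 0.7374 ≈ -3.16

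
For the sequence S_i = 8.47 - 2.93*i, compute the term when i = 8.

S_8 = 8.47 + -2.93*8 = 8.47 + -23.44 = -14.97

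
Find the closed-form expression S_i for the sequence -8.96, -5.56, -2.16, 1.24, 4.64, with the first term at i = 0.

Check differences: -5.56 - -8.96 = 3.4
-2.16 - -5.56 = 3.4
Common difference d = 3.4.
First term a = -8.96.
Formula: S_i = -8.96 + 3.40*i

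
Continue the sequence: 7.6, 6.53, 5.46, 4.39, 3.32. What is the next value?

Differences: 6.53 - 7.6 = -1.07
This is an arithmetic sequence with common difference d = -1.07.
Next term = 3.32 + -1.07 = 2.25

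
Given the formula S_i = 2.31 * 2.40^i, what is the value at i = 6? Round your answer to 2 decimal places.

S_6 = 2.31 * 2.4^6 ≈ 2.31 * 191.103 ≈ 441.45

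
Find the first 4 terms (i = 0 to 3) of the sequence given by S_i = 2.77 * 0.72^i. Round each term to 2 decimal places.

This is a geometric sequence.
i=0: S_0 = 2.77 * 0.72^0 = 2.77
i=1: S_1 = 2.77 * 0.72^1 ≈ 1.99
i=2: S_2 = 2.77 * 0.72^2 ≈ 1.44
i=3: S_3 = 2.77 * 0.72^3 ≈ 1.03
The first 4 terms are: [2.77, 1.99, 1.44, 1.03]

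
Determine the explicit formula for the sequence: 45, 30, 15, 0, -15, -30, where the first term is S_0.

Check differences: 30 - 45 = -15
15 - 30 = -15
Common difference d = -15.
First term a = 45.
Formula: S_i = 45 - 15*i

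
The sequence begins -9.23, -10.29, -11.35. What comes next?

Differences: -10.29 - -9.23 = -1.06
This is an arithmetic sequence with common difference d = -1.06.
Next term = -11.35 + -1.06 = -12.41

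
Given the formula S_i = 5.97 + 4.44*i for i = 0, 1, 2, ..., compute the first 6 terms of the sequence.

This is an arithmetic sequence.
i=0: S_0 = 5.97 + 4.44*0 = 5.97
i=1: S_1 = 5.97 + 4.44*1 = 10.41
i=2: S_2 = 5.97 + 4.44*2 = 14.85
i=3: S_3 = 5.97 + 4.44*3 = 19.29
i=4: S_4 = 5.97 + 4.44*4 = 23.73
i=5: S_5 = 5.97 + 4.44*5 = 28.17
The first 6 terms are: [5.97, 10.41, 14.85, 19.29, 23.73, 28.17]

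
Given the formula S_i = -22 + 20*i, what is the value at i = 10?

S_10 = -22 + 20*10 = -22 + 200 = 178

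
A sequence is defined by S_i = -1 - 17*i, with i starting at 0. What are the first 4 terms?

This is an arithmetic sequence.
i=0: S_0 = -1 + -17*0 = -1
i=1: S_1 = -1 + -17*1 = -18
i=2: S_2 = -1 + -17*2 = -35
i=3: S_3 = -1 + -17*3 = -52
The first 4 terms are: [-1, -18, -35, -52]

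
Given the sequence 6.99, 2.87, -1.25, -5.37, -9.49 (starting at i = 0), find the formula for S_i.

Check differences: 2.87 - 6.99 = -4.12
-1.25 - 2.87 = -4.12
Common difference d = -4.12.
First term a = 6.99.
Formula: S_i = 6.99 - 4.12*i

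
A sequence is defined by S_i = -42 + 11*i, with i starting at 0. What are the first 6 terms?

This is an arithmetic sequence.
i=0: S_0 = -42 + 11*0 = -42
i=1: S_1 = -42 + 11*1 = -31
i=2: S_2 = -42 + 11*2 = -20
i=3: S_3 = -42 + 11*3 = -9
i=4: S_4 = -42 + 11*4 = 2
i=5: S_5 = -42 + 11*5 = 13
The first 6 terms are: [-42, -31, -20, -9, 2, 13]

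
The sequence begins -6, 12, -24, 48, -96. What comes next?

Ratios: 12 / -6 = -2.0
This is a geometric sequence with common ratio r = -2.
Next term = -96 * -2 = 192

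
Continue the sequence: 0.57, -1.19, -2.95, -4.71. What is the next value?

Differences: -1.19 - 0.57 = -1.76
This is an arithmetic sequence with common difference d = -1.76.
Next term = -4.71 + -1.76 = -6.47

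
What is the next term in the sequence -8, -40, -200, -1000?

Ratios: -40 / -8 = 5.0
This is a geometric sequence with common ratio r = 5.
Next term = -1000 * 5 = -5000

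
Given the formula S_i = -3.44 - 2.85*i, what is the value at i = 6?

S_6 = -3.44 + -2.85*6 = -3.44 + -17.1 = -20.54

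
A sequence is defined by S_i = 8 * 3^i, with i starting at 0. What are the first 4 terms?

This is a geometric sequence.
i=0: S_0 = 8 * 3^0 = 8
i=1: S_1 = 8 * 3^1 = 24
i=2: S_2 = 8 * 3^2 = 72
i=3: S_3 = 8 * 3^3 = 216
The first 4 terms are: [8, 24, 72, 216]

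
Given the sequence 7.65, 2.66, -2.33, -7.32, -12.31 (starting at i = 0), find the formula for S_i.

Check differences: 2.66 - 7.65 = -4.99
-2.33 - 2.66 = -4.99
Common difference d = -4.99.
First term a = 7.65.
Formula: S_i = 7.65 - 4.99*i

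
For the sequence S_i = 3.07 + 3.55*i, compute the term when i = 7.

S_7 = 3.07 + 3.55*7 = 3.07 + 24.85 = 27.92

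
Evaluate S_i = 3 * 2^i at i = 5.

S_5 = 3 * 2^5 = 3 * 32 = 96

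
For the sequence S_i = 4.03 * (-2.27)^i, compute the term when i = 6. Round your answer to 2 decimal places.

S_6 = 4.03 * (-2.27)^6 ≈ 4.03 * 136.8218 ≈ 551.39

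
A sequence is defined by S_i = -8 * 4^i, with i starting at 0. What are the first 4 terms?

This is a geometric sequence.
i=0: S_0 = -8 * 4^0 = -8
i=1: S_1 = -8 * 4^1 = -32
i=2: S_2 = -8 * 4^2 = -128
i=3: S_3 = -8 * 4^3 = -512
The first 4 terms are: [-8, -32, -128, -512]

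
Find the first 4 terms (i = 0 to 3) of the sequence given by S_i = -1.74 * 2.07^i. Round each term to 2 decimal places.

This is a geometric sequence.
i=0: S_0 = -1.74 * 2.07^0 = -1.74
i=1: S_1 = -1.74 * 2.07^1 ≈ -3.6
i=2: S_2 = -1.74 * 2.07^2 ≈ -7.46
i=3: S_3 = -1.74 * 2.07^3 ≈ -15.43
The first 4 terms are: [-1.74, -3.6, -7.46, -15.43]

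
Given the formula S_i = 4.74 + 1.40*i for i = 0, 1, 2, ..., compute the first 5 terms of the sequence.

This is an arithmetic sequence.
i=0: S_0 = 4.74 + 1.4*0 = 4.74
i=1: S_1 = 4.74 + 1.4*1 = 6.14
i=2: S_2 = 4.74 + 1.4*2 = 7.54
i=3: S_3 = 4.74 + 1.4*3 = 8.94
i=4: S_4 = 4.74 + 1.4*4 = 10.34
The first 5 terms are: [4.74, 6.14, 7.54, 8.94, 10.34]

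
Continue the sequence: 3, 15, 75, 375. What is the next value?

Ratios: 15 / 3 = 5.0
This is a geometric sequence with common ratio r = 5.
Next term = 375 * 5 = 1875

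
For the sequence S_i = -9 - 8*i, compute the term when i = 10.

S_10 = -9 + -8*10 = -9 + -80 = -89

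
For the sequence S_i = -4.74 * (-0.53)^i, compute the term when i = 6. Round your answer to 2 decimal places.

S_6 = -4.74 * (-0.53)^6 ≈ -4.74 * 0.0222 ≈ -0.11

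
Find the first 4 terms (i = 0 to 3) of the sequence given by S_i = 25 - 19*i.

This is an arithmetic sequence.
i=0: S_0 = 25 + -19*0 = 25
i=1: S_1 = 25 + -19*1 = 6
i=2: S_2 = 25 + -19*2 = -13
i=3: S_3 = 25 + -19*3 = -32
The first 4 terms are: [25, 6, -13, -32]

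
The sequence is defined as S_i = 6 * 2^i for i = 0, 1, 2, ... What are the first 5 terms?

This is a geometric sequence.
i=0: S_0 = 6 * 2^0 = 6
i=1: S_1 = 6 * 2^1 = 12
i=2: S_2 = 6 * 2^2 = 24
i=3: S_3 = 6 * 2^3 = 48
i=4: S_4 = 6 * 2^4 = 96
The first 5 terms are: [6, 12, 24, 48, 96]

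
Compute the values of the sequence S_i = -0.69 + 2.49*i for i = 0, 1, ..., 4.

This is an arithmetic sequence.
i=0: S_0 = -0.69 + 2.49*0 = -0.69
i=1: S_1 = -0.69 + 2.49*1 = 1.8
i=2: S_2 = -0.69 + 2.49*2 = 4.29
i=3: S_3 = -0.69 + 2.49*3 = 6.78
i=4: S_4 = -0.69 + 2.49*4 = 9.27
The first 5 terms are: [-0.69, 1.8, 4.29, 6.78, 9.27]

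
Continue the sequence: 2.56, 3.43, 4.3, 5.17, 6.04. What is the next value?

Differences: 3.43 - 2.56 = 0.87
This is an arithmetic sequence with common difference d = 0.87.
Next term = 6.04 + 0.87 = 6.91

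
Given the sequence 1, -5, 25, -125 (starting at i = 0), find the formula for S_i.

Check ratios: -5 / 1 = -5.0
Common ratio r = -5.
First term a = 1.
Formula: S_i = 1 * (-5)^i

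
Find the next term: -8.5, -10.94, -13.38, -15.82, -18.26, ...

Differences: -10.94 - -8.5 = -2.44
This is an arithmetic sequence with common difference d = -2.44.
Next term = -18.26 + -2.44 = -20.7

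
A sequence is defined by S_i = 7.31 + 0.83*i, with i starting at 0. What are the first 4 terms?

This is an arithmetic sequence.
i=0: S_0 = 7.31 + 0.83*0 = 7.31
i=1: S_1 = 7.31 + 0.83*1 = 8.14
i=2: S_2 = 7.31 + 0.83*2 = 8.97
i=3: S_3 = 7.31 + 0.83*3 = 9.8
The first 4 terms are: [7.31, 8.14, 8.97, 9.8]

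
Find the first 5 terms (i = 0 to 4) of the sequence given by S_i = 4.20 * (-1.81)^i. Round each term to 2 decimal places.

This is a geometric sequence.
i=0: S_0 = 4.2 * (-1.81)^0 = 4.2
i=1: S_1 = 4.2 * (-1.81)^1 ≈ -7.6
i=2: S_2 = 4.2 * (-1.81)^2 ≈ 13.76
i=3: S_3 = 4.2 * (-1.81)^3 ≈ -24.9
i=4: S_4 = 4.2 * (-1.81)^4 ≈ 45.08
The first 5 terms are: [4.2, -7.6, 13.76, -24.9, 45.08]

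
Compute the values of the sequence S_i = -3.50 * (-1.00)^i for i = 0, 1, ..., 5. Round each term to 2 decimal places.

This is a geometric sequence.
i=0: S_0 = -3.5 * (-1.0)^0 = -3.5
i=1: S_1 = -3.5 * (-1.0)^1 = 3.5
i=2: S_2 = -3.5 * (-1.0)^2 = -3.5
i=3: S_3 = -3.5 * (-1.0)^3 = 3.5
i=4: S_4 = -3.5 * (-1.0)^4 = -3.5
i=5: S_5 = -3.5 * (-1.0)^5 = 3.5
The first 6 terms are: [-3.5, 3.5, -3.5, 3.5, -3.5, 3.5]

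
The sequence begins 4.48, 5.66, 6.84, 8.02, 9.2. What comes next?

Differences: 5.66 - 4.48 = 1.18
This is an arithmetic sequence with common difference d = 1.18.
Next term = 9.2 + 1.18 = 10.38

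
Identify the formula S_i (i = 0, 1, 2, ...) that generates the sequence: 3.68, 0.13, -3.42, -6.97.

Check differences: 0.13 - 3.68 = -3.55
-3.42 - 0.13 = -3.55
Common difference d = -3.55.
First term a = 3.68.
Formula: S_i = 3.68 - 3.55*i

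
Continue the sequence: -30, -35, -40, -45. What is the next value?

Differences: -35 - -30 = -5
This is an arithmetic sequence with common difference d = -5.
Next term = -45 + -5 = -50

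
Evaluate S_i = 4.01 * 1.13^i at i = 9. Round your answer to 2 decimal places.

S_9 = 4.01 * 1.13^9 ≈ 4.01 * 3.004 ≈ 12.05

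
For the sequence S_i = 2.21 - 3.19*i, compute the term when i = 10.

S_10 = 2.21 + -3.19*10 = 2.21 + -31.9 = -29.69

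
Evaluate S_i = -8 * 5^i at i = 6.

S_6 = -8 * 5^6 = -8 * 15625 = -125000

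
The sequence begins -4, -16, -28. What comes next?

Differences: -16 - -4 = -12
This is an arithmetic sequence with common difference d = -12.
Next term = -28 + -12 = -40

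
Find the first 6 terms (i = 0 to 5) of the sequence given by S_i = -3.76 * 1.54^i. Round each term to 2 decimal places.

This is a geometric sequence.
i=0: S_0 = -3.76 * 1.54^0 = -3.76
i=1: S_1 = -3.76 * 1.54^1 ≈ -5.79
i=2: S_2 = -3.76 * 1.54^2 ≈ -8.92
i=3: S_3 = -3.76 * 1.54^3 ≈ -13.73
i=4: S_4 = -3.76 * 1.54^4 ≈ -21.15
i=5: S_5 = -3.76 * 1.54^5 ≈ -32.57
The first 6 terms are: [-3.76, -5.79, -8.92, -13.73, -21.15, -32.57]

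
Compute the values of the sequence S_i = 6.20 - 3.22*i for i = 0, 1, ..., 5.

This is an arithmetic sequence.
i=0: S_0 = 6.2 + -3.22*0 = 6.2
i=1: S_1 = 6.2 + -3.22*1 = 2.98
i=2: S_2 = 6.2 + -3.22*2 = -0.24
i=3: S_3 = 6.2 + -3.22*3 = -3.46
i=4: S_4 = 6.2 + -3.22*4 = -6.68
i=5: S_5 = 6.2 + -3.22*5 = -9.9
The first 6 terms are: [6.2, 2.98, -0.24, -3.46, -6.68, -9.9]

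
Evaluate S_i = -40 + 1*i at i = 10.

S_10 = -40 + 1*10 = -40 + 10 = -30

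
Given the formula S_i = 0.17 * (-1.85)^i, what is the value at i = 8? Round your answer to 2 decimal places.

S_8 = 0.17 * (-1.85)^8 ≈ 0.17 * 137.2062 ≈ 23.33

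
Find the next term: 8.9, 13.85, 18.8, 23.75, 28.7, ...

Differences: 13.85 - 8.9 = 4.95
This is an arithmetic sequence with common difference d = 4.95.
Next term = 28.7 + 4.95 = 33.65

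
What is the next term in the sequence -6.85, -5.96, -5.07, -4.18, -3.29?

Differences: -5.96 - -6.85 = 0.89
This is an arithmetic sequence with common difference d = 0.89.
Next term = -3.29 + 0.89 = -2.4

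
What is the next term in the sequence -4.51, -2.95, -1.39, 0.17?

Differences: -2.95 - -4.51 = 1.56
This is an arithmetic sequence with common difference d = 1.56.
Next term = 0.17 + 1.56 = 1.73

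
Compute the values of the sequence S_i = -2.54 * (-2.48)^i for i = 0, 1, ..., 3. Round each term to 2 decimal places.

This is a geometric sequence.
i=0: S_0 = -2.54 * (-2.48)^0 = -2.54
i=1: S_1 = -2.54 * (-2.48)^1 ≈ 6.3
i=2: S_2 = -2.54 * (-2.48)^2 ≈ -15.62
i=3: S_3 = -2.54 * (-2.48)^3 ≈ 38.74
The first 4 terms are: [-2.54, 6.3, -15.62, 38.74]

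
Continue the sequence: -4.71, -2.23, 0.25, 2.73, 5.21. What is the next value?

Differences: -2.23 - -4.71 = 2.48
This is an arithmetic sequence with common difference d = 2.48.
Next term = 5.21 + 2.48 = 7.69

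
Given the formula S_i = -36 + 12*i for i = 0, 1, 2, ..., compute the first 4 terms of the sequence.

This is an arithmetic sequence.
i=0: S_0 = -36 + 12*0 = -36
i=1: S_1 = -36 + 12*1 = -24
i=2: S_2 = -36 + 12*2 = -12
i=3: S_3 = -36 + 12*3 = 0
The first 4 terms are: [-36, -24, -12, 0]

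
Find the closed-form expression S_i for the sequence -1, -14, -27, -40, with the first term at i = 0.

Check differences: -14 - -1 = -13
-27 - -14 = -13
Common difference d = -13.
First term a = -1.
Formula: S_i = -1 - 13*i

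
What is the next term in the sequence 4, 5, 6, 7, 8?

Differences: 5 - 4 = 1
This is an arithmetic sequence with common difference d = 1.
Next term = 8 + 1 = 9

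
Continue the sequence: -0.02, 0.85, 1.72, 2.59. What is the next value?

Differences: 0.85 - -0.02 = 0.87
This is an arithmetic sequence with common difference d = 0.87.
Next term = 2.59 + 0.87 = 3.46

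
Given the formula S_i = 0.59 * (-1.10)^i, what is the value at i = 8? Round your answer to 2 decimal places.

S_8 = 0.59 * (-1.1)^8 ≈ 0.59 * 2.1436 ≈ 1.26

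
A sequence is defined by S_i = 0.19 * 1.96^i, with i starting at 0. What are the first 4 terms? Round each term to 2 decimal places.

This is a geometric sequence.
i=0: S_0 = 0.19 * 1.96^0 = 0.19
i=1: S_1 = 0.19 * 1.96^1 ≈ 0.37
i=2: S_2 = 0.19 * 1.96^2 ≈ 0.73
i=3: S_3 = 0.19 * 1.96^3 ≈ 1.43
The first 4 terms are: [0.19, 0.37, 0.73, 1.43]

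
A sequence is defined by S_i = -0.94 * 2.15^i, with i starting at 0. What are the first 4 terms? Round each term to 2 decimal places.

This is a geometric sequence.
i=0: S_0 = -0.94 * 2.15^0 = -0.94
i=1: S_1 = -0.94 * 2.15^1 ≈ -2.02
i=2: S_2 = -0.94 * 2.15^2 ≈ -4.35
i=3: S_3 = -0.94 * 2.15^3 ≈ -9.34
The first 4 terms are: [-0.94, -2.02, -4.35, -9.34]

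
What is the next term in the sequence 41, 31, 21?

Differences: 31 - 41 = -10
This is an arithmetic sequence with common difference d = -10.
Next term = 21 + -10 = 11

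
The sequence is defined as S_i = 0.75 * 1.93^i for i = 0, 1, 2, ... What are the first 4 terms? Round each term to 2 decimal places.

This is a geometric sequence.
i=0: S_0 = 0.75 * 1.93^0 = 0.75
i=1: S_1 = 0.75 * 1.93^1 ≈ 1.45
i=2: S_2 = 0.75 * 1.93^2 ≈ 2.79
i=3: S_3 = 0.75 * 1.93^3 ≈ 5.39
The first 4 terms are: [0.75, 1.45, 2.79, 5.39]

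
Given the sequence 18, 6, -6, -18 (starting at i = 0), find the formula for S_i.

Check differences: 6 - 18 = -12
-6 - 6 = -12
Common difference d = -12.
First term a = 18.
Formula: S_i = 18 - 12*i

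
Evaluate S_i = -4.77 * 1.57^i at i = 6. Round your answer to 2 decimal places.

S_6 = -4.77 * 1.57^6 ≈ -4.77 * 14.9761 ≈ -71.44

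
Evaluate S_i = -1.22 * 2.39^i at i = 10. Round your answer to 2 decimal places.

S_10 = -1.22 * 2.39^10 ≈ -1.22 * 6081.0561 ≈ -7418.89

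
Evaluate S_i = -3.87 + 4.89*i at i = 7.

S_7 = -3.87 + 4.89*7 = -3.87 + 34.23 = 30.36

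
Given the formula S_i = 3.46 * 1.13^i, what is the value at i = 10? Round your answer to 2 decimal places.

S_10 = 3.46 * 1.13^10 ≈ 3.46 * 3.3946 ≈ 11.75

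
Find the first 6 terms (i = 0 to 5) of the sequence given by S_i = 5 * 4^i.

This is a geometric sequence.
i=0: S_0 = 5 * 4^0 = 5
i=1: S_1 = 5 * 4^1 = 20
i=2: S_2 = 5 * 4^2 = 80
i=3: S_3 = 5 * 4^3 = 320
i=4: S_4 = 5 * 4^4 = 1280
i=5: S_5 = 5 * 4^5 = 5120
The first 6 terms are: [5, 20, 80, 320, 1280, 5120]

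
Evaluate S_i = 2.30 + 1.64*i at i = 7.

S_7 = 2.3 + 1.64*7 = 2.3 + 11.48 = 13.78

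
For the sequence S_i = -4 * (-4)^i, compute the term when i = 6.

S_6 = -4 * (-4)^6 = -4 * 4096 = -16384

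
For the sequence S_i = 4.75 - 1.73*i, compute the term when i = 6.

S_6 = 4.75 + -1.73*6 = 4.75 + -10.38 = -5.63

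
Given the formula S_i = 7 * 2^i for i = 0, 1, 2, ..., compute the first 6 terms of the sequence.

This is a geometric sequence.
i=0: S_0 = 7 * 2^0 = 7
i=1: S_1 = 7 * 2^1 = 14
i=2: S_2 = 7 * 2^2 = 28
i=3: S_3 = 7 * 2^3 = 56
i=4: S_4 = 7 * 2^4 = 112
i=5: S_5 = 7 * 2^5 = 224
The first 6 terms are: [7, 14, 28, 56, 112, 224]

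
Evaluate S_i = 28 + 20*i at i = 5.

S_5 = 28 + 20*5 = 28 + 100 = 128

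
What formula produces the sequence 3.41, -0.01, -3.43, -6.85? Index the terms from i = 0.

Check differences: -0.01 - 3.41 = -3.42
-3.43 - -0.01 = -3.42
Common difference d = -3.42.
First term a = 3.41.
Formula: S_i = 3.41 - 3.42*i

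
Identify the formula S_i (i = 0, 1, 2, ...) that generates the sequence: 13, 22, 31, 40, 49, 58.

Check differences: 22 - 13 = 9
31 - 22 = 9
Common difference d = 9.
First term a = 13.
Formula: S_i = 13 + 9*i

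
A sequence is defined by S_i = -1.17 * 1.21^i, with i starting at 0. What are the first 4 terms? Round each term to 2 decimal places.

This is a geometric sequence.
i=0: S_0 = -1.17 * 1.21^0 = -1.17
i=1: S_1 = -1.17 * 1.21^1 ≈ -1.42
i=2: S_2 = -1.17 * 1.21^2 ≈ -1.71
i=3: S_3 = -1.17 * 1.21^3 ≈ -2.07
The first 4 terms are: [-1.17, -1.42, -1.71, -2.07]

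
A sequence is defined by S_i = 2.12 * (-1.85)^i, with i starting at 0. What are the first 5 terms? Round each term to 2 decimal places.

This is a geometric sequence.
i=0: S_0 = 2.12 * (-1.85)^0 = 2.12
i=1: S_1 = 2.12 * (-1.85)^1 ≈ -3.92
i=2: S_2 = 2.12 * (-1.85)^2 ≈ 7.26
i=3: S_3 = 2.12 * (-1.85)^3 ≈ -13.42
i=4: S_4 = 2.12 * (-1.85)^4 ≈ 24.83
The first 5 terms are: [2.12, -3.92, 7.26, -13.42, 24.83]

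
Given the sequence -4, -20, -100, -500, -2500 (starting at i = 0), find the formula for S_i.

Check ratios: -20 / -4 = 5.0
Common ratio r = 5.
First term a = -4.
Formula: S_i = -4 * 5^i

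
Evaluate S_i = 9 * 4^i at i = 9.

S_9 = 9 * 4^9 = 9 * 262144 = 2359296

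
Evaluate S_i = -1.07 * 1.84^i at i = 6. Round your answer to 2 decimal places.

S_6 = -1.07 * 1.84^6 ≈ -1.07 * 38.8067 ≈ -41.52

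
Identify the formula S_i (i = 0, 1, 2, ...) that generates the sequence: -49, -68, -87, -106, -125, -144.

Check differences: -68 - -49 = -19
-87 - -68 = -19
Common difference d = -19.
First term a = -49.
Formula: S_i = -49 - 19*i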